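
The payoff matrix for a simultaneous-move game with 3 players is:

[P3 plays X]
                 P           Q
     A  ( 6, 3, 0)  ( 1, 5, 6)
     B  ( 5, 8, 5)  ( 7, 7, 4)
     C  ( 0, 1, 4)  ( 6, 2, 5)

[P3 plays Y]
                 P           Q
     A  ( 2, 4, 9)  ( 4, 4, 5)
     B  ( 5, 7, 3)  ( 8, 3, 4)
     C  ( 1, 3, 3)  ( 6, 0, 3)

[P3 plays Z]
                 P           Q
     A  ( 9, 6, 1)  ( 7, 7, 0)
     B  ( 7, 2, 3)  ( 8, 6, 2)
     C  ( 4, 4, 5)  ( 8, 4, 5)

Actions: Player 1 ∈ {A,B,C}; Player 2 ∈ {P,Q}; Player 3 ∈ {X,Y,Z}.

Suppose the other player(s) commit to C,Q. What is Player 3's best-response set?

argmax u_3 = {X,Z}

u_3(X vs C,Q) = 5
u_3(Y vs C,Q) = 3
u_3(Z vs C,Q) = 5
max payoff 5 at {X,Z}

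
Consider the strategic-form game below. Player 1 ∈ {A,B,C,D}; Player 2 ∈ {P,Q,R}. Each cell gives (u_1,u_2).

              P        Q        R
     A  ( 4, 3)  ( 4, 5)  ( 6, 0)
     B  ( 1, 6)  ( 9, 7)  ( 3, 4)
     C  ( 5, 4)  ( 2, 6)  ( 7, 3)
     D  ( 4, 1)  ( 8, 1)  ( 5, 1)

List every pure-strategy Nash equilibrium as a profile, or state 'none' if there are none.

(A,P): not NE [P1→C gives 5>4; P2→Q gives 5>3]
(A,Q): not NE [P1→B gives 9>4]
(A,R): not NE [P1→C gives 7>6; P2→Q gives 5>0]
(B,P): not NE [P1→C gives 5>1; P2→Q gives 7>6]
(B,Q): NE
(B,R): not NE [P1→C gives 7>3; P2→Q gives 7>4]
(C,P): not NE [P2→Q gives 6>4]
(C,Q): not NE [P1→B gives 9>2]
(C,R): not NE [P2→Q gives 6>3]
(D,P): not NE [P1→C gives 5>4]
(D,Q): not NE [P1→B gives 9>8]
(D,R): not NE [P1→C gives 7>5]

NE set: (B,Q)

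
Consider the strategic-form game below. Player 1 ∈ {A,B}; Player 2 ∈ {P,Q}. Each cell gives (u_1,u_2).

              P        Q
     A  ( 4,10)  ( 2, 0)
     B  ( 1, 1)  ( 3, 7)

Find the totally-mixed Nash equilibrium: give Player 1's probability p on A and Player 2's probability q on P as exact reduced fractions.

P1 mixes 3/8 on A; P2 mixes 1/4 on P

P1 indiff ⇒ q·4+(1-q)·2 = q·1+(1-q)·3 ⇒ q(3) = (1-q)(1) ⇒ q = 1/4
P2 indiff ⇒ p·10+(1-p)·1 = p·0+(1-p)·7 ⇒ p(10) = (1-p)(6) ⇒ p = 3/8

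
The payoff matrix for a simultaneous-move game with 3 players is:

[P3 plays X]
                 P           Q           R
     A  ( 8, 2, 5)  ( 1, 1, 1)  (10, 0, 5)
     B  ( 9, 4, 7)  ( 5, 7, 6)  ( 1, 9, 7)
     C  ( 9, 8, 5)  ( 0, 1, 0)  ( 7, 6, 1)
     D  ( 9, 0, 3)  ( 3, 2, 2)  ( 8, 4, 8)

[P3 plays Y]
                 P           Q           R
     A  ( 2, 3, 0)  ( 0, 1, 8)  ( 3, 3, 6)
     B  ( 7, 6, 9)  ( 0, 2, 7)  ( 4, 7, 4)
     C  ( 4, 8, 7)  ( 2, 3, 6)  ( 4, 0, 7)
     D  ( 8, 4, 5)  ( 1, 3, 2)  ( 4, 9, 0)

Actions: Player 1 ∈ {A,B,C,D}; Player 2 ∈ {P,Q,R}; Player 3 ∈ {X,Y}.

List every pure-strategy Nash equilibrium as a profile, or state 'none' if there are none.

Equilibria: none

(A,P,X): not NE [P1→D gives 9>8]
(A,P,Y): not NE [P1→D gives 8>2; P3→X gives 5>0]
(A,Q,X): not NE [P1→B gives 5>1; P2→P gives 2>1; P3→Y gives 8>1]
(A,Q,Y): not NE [P1→C gives 2>0; P2→R gives 3>1]
(A,R,X): not NE [P2→P gives 2>0; P3→Y gives 6>5]
(A,R,Y): not NE [P1→D gives 4>3]
(B,P,X): not NE [P2→R gives 9>4; P3→Y gives 9>7]
(B,P,Y): not NE [P1→D gives 8>7; P2→R gives 7>6]
(B,Q,X): not NE [P2→R gives 9>7; P3→Y gives 7>6]
(B,Q,Y): not NE [P1→C gives 2>0; P2→R gives 7>2]
(B,R,X): not NE [P1→A gives 10>1]
(B,R,Y): not NE [P3→X gives 7>4]
(C,P,X): not NE [P3→Y gives 7>5]
(C,P,Y): not NE [P1→D gives 8>4]
(C,Q,X): not NE [P1→B gives 5>0; P2→P gives 8>1; P3→Y gives 6>0]
(C,Q,Y): not NE [P2→P gives 8>3]
(C,R,X): not NE [P1→A gives 10>7; P2→P gives 8>6; P3→Y gives 7>1]
(C,R,Y): not NE [P2→P gives 8>0]
(D,P,X): not NE [P2→R gives 4>0; P3→Y gives 5>3]
(D,P,Y): not NE [P2→R gives 9>4]
(D,Q,X): not NE [P1→B gives 5>3; P2→R gives 4>2]
(D,Q,Y): not NE [P1→C gives 2>1; P2→R gives 9>3]
(D,R,X): not NE [P1→A gives 10>8]
(D,R,Y): not NE [P3→X gives 8>0]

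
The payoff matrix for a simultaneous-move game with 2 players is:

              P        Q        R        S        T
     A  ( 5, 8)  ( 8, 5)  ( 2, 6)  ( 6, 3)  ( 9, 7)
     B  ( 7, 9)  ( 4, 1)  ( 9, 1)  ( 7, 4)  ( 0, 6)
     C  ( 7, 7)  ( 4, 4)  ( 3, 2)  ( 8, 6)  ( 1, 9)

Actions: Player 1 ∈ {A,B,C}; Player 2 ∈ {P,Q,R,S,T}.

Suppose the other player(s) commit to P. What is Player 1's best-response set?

u_1(A vs P) = 5
u_1(B vs P) = 7
u_1(C vs P) = 7
max payoff 7 at {B,C}

BR_1 = {B,C}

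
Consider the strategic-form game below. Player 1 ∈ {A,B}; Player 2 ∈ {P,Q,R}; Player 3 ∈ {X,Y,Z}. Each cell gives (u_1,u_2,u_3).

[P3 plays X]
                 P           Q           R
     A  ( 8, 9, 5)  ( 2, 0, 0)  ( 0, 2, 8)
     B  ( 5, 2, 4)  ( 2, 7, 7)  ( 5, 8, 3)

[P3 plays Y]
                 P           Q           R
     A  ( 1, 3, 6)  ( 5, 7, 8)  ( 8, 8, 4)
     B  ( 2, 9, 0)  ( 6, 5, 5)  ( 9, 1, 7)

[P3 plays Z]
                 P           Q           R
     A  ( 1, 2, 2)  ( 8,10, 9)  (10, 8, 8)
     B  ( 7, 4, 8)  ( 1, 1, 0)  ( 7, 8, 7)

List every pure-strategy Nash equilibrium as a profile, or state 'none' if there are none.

(A,P,X): not NE [P3→Y gives 6>5]
(A,P,Y): not NE [P1→B gives 2>1; P2→R gives 8>3]
(A,P,Z): not NE [P1→B gives 7>1; P2→Q gives 10>2; P3→Y gives 6>2]
(A,Q,X): not NE [P2→P gives 9>0; P3→Z gives 9>0]
(A,Q,Y): not NE [P1→B gives 6>5; P2→R gives 8>7; P3→Z gives 9>8]
(A,Q,Z): NE
(A,R,X): not NE [P1→B gives 5>0; P2→P gives 9>2]
(A,R,Y): not NE [P1→B gives 9>8; P3→Z gives 8>4]
(A,R,Z): not NE [P2→Q gives 10>8]
(B,P,X): not NE [P1→A gives 8>5; P2→R gives 8>2; P3→Z gives 8>4]
(B,P,Y): not NE [P3→Z gives 8>0]
(B,P,Z): not NE [P2→R gives 8>4]
(B,Q,X): not NE [P2→R gives 8>7]
(B,Q,Y): not NE [P2→P gives 9>5; P3→X gives 7>5]
(B,Q,Z): not NE [P1→A gives 8>1; P2→R gives 8>1; P3→X gives 7>0]
(B,R,X): not NE [P3→Z gives 7>3]
(B,R,Y): not NE [P2→P gives 9>1]
(B,R,Z): not NE [P1→A gives 10>7]

NE set: (A,Q,Z)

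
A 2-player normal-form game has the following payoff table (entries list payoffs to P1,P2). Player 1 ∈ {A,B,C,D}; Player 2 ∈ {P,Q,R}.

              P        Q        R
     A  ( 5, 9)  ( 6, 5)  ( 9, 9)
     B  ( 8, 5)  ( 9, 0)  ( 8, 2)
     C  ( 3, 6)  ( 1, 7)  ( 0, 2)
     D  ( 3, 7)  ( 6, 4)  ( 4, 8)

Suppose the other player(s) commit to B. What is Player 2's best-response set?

argmax u_2 = {P}

u_2(P vs B) = 5
u_2(Q vs B) = 0
u_2(R vs B) = 2
max payoff 5 at {P}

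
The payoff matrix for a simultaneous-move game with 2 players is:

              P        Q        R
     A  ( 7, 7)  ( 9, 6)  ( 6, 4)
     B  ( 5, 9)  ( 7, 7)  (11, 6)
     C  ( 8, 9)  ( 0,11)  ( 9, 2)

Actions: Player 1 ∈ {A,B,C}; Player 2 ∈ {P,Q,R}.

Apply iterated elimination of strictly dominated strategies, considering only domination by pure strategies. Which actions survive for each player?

P2 drop R (P beats it: A:7>4 B:9>6 C:9>2)
P1 drop B (A beats it: P:7>5 Q:9>7)
P1→{A,C} P2→{P,Q}

Remaining: P1:{A,C} P2:{P,Q}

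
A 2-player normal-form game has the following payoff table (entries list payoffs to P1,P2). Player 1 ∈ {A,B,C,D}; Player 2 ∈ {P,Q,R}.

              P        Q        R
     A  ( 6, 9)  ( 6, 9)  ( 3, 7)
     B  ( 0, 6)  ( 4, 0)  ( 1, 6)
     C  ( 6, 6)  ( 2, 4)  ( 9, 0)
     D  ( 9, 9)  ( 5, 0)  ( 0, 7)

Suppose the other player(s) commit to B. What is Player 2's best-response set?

u_2(P vs B) = 6
u_2(Q vs B) = 0
u_2(R vs B) = 6
max payoff 6 at {P,R}

BR_2 = {P,R}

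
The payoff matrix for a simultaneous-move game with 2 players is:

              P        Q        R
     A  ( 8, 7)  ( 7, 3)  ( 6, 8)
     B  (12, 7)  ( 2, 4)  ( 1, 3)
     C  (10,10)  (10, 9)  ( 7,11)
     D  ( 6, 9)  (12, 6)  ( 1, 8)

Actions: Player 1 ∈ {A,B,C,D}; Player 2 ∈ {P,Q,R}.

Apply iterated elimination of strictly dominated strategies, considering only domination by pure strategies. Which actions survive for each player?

P1 drop A (C beats it: P:10>8 Q:10>7 R:7>6)
P2 drop Q (P beats it: B:7>4 C:10>9 D:9>6)
P1 drop D (C beats it: P:10>6 R:7>1)
P1→{B,C} P2→{P,R}

IESDS → P1:{B,C} P2:{P,R}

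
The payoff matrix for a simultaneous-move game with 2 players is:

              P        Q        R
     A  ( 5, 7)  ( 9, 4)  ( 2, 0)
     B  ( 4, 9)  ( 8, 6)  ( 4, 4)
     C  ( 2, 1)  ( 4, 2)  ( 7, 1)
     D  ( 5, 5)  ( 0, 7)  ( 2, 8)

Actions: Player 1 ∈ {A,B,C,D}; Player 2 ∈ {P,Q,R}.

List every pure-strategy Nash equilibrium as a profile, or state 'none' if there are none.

(A,P): NE
(A,Q): not NE [P2→P gives 7>4]
(A,R): not NE [P1→C gives 7>2; P2→P gives 7>0]
(B,P): not NE [P1→D gives 5>4]
(B,Q): not NE [P1→A gives 9>8; P2→P gives 9>6]
(B,R): not NE [P1→C gives 7>4; P2→P gives 9>4]
(C,P): not NE [P1→D gives 5>2; P2→Q gives 2>1]
(C,Q): not NE [P1→A gives 9>4]
(C,R): not NE [P2→Q gives 2>1]
(D,P): not NE [P2→R gives 8>5]
(D,Q): not NE [P1→A gives 9>0; P2→R gives 8>7]
(D,R): not NE [P1→C gives 7>2]

PSNE = {(A,P)}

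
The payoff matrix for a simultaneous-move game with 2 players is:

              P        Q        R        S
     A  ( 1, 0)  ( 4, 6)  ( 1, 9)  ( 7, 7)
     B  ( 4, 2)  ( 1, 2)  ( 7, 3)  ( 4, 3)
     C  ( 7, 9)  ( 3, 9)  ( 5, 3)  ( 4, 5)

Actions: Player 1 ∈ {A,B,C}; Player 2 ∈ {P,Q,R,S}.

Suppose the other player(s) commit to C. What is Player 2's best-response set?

u_2(P vs C) = 9
u_2(Q vs C) = 9
u_2(R vs C) = 3
u_2(S vs C) = 5
max payoff 9 at {P,Q}

argmax u_2 = {P,Q}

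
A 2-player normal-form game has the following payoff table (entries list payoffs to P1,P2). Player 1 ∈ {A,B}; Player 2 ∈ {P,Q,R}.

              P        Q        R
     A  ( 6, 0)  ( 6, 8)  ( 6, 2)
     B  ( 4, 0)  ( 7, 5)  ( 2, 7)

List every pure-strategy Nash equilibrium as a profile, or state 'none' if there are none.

(A,P): not NE [P2→Q gives 8>0]
(A,Q): not NE [P1→B gives 7>6]
(A,R): not NE [P2→Q gives 8>2]
(B,P): not NE [P1→A gives 6>4; P2→R gives 7>0]
(B,Q): not NE [P2→R gives 7>5]
(B,R): not NE [P1→A gives 6>2]

No pure NE.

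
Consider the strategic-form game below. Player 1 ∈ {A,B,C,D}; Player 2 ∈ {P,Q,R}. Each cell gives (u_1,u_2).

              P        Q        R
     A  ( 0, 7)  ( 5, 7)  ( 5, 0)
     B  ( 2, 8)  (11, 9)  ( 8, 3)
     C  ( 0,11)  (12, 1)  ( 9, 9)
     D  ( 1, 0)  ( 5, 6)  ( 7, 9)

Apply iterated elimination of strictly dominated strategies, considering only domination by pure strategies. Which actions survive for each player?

Remaining: P1:{B,C} P2:{P,Q}

P1 drop A (B beats it: P:2>0 Q:11>5 R:8>5)
P1 drop D (B beats it: P:2>1 Q:11>5 R:8>7)
P2 drop R (P beats it: B:8>3 C:11>9)
P1→{B,C} P2→{P,Q}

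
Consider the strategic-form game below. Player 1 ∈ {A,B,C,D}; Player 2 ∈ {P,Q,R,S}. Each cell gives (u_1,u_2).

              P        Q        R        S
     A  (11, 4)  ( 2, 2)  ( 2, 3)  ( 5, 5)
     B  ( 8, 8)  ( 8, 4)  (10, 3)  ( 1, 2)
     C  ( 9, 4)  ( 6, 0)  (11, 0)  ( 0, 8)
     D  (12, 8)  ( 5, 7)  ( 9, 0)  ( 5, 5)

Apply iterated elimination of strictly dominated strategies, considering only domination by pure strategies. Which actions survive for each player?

Survivors P1:{A,D} P2:{P,S}

P2 drop Q (P beats it: A:4>2 B:8>4 C:4>0 D:8>7)
P2 drop R (P beats it: A:4>3 B:8>3 C:4>0 D:8>0)
P1 drop B (A beats it: P:11>8 S:5>1)
P1 drop C (A beats it: P:11>9 S:5>0)
P1→{A,D} P2→{P,S}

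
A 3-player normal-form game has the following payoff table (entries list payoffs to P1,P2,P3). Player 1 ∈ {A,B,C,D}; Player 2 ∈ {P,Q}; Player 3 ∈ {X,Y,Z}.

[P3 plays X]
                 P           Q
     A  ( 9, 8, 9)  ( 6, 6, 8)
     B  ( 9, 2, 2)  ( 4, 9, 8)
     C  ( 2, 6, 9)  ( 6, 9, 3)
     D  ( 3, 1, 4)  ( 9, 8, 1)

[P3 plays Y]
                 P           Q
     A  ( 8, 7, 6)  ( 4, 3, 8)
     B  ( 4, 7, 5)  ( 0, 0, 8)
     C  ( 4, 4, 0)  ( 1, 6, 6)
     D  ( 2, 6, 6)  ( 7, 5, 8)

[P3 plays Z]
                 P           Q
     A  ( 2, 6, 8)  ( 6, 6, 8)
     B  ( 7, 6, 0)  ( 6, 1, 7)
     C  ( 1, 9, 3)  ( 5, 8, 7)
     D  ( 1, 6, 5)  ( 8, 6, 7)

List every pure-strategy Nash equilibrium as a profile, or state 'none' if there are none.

NE set: (A,P,X)

(A,P,X): NE
(A,P,Y): not NE [P3→X gives 9>6]
(A,P,Z): not NE [P1→B gives 7>2; P3→X gives 9>8]
(A,Q,X): not NE [P1→D gives 9>6; P2→P gives 8>6]
(A,Q,Y): not NE [P1→D gives 7>4; P2→P gives 7>3]
(A,Q,Z): not NE [P1→D gives 8>6]
(B,P,X): not NE [P2→Q gives 9>2; P3→Y gives 5>2]
(B,P,Y): not NE [P1→A gives 8>4]
(B,P,Z): not NE [P3→Y gives 5>0]
(B,Q,X): not NE [P1→D gives 9>4]
(B,Q,Y): not NE [P1→D gives 7>0; P2→P gives 7>0]
(B,Q,Z): not NE [P1→D gives 8>6; P2→P gives 6>1; P3→Y gives 8>7]
(C,P,X): not NE [P1→B gives 9>2; P2→Q gives 9>6]
(C,P,Y): not NE [P1→A gives 8>4; P2→Q gives 6>4; P3→X gives 9>0]
(C,P,Z): not NE [P1→B gives 7>1; P3→X gives 9>3]
(C,Q,X): not NE [P1→D gives 9>6; P3→Z gives 7>3]
(C,Q,Y): not NE [P1→D gives 7>1; P3→Z gives 7>6]
(C,Q,Z): not NE [P1→D gives 8>5; P2→P gives 9>8]
(D,P,X): not NE [P1→B gives 9>3; P2→Q gives 8>1; P3→Y gives 6>4]
(D,P,Y): not NE [P1→A gives 8>2]
(D,P,Z): not NE [P1→B gives 7>1; P3→Y gives 6>5]
(D,Q,X): not NE [P3→Y gives 8>1]
(D,Q,Y): not NE [P2→P gives 6>5]
(D,Q,Z): not NE [P3→Y gives 8>7]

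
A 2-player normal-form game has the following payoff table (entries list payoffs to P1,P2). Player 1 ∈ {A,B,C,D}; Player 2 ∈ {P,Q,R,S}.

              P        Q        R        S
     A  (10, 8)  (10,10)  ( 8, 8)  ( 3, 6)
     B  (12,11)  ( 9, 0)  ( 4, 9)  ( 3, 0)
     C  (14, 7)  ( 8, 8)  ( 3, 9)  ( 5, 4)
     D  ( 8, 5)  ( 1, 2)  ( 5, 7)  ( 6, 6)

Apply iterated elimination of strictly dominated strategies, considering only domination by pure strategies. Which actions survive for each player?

P2 drop S (R beats it: A:8>6 B:9>0 C:9>4 D:7>6)
P1 drop D (A beats it: P:10>8 Q:10>1 R:8>5)
P1→{A,B,C} P2→{P,Q,R}

Remaining: P1:{A,B,C} P2:{P,Q,R}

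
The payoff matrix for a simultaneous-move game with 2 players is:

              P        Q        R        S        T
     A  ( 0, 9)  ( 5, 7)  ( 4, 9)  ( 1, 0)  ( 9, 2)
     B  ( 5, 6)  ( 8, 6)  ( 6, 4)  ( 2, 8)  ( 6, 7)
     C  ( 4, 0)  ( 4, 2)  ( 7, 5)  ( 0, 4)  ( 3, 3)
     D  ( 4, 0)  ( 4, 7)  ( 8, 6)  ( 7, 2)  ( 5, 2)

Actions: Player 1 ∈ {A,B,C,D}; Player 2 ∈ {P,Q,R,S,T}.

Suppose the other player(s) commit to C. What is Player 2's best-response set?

u_2(P vs C) = 0
u_2(Q vs C) = 2
u_2(R vs C) = 5
u_2(S vs C) = 4
u_2(T vs C) = 3
max payoff 5 at {R}

argmax u_2 = {R}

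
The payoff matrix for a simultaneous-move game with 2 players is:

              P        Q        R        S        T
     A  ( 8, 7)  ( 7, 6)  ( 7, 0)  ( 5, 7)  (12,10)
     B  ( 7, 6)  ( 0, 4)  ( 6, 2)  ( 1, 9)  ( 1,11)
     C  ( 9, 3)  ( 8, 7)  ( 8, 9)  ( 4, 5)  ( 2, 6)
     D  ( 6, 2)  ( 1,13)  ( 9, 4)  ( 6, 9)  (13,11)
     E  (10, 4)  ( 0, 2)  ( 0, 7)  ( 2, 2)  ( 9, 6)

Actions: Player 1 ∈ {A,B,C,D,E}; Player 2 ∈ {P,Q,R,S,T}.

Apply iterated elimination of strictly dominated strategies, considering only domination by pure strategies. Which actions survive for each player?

Survivors P1:{A,C,D} P2:{Q,R,T}

P1 drop B (A beats it: P:8>7 Q:7>0 R:7>6 S:5>1 T:12>1)
P2 drop P (T beats it: A:10>7 C:6>3 D:11>2 E:6>4)
P1 drop E (A beats it: Q:7>0 R:7>0 S:5>2 T:12>9)
P2 drop S (T beats it: A:10>7 C:6>5 D:11>9)
P1→{A,C,D} P2→{Q,R,T}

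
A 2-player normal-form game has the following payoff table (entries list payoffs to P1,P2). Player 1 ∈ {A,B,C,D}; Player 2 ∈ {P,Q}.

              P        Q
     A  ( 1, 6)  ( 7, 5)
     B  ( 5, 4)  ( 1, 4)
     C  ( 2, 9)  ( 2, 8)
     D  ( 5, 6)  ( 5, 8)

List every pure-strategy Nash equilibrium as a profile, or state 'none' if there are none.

(A,P): not NE [P1→D gives 5>1]
(A,Q): not NE [P2→P gives 6>5]
(B,P): NE
(B,Q): not NE [P1→A gives 7>1]
(C,P): not NE [P1→D gives 5>2]
(C,Q): not NE [P1→A gives 7>2; P2→P gives 9>8]
(D,P): not NE [P2→Q gives 8>6]
(D,Q): not NE [P1→A gives 7>5]

Nash profiles: (B,P)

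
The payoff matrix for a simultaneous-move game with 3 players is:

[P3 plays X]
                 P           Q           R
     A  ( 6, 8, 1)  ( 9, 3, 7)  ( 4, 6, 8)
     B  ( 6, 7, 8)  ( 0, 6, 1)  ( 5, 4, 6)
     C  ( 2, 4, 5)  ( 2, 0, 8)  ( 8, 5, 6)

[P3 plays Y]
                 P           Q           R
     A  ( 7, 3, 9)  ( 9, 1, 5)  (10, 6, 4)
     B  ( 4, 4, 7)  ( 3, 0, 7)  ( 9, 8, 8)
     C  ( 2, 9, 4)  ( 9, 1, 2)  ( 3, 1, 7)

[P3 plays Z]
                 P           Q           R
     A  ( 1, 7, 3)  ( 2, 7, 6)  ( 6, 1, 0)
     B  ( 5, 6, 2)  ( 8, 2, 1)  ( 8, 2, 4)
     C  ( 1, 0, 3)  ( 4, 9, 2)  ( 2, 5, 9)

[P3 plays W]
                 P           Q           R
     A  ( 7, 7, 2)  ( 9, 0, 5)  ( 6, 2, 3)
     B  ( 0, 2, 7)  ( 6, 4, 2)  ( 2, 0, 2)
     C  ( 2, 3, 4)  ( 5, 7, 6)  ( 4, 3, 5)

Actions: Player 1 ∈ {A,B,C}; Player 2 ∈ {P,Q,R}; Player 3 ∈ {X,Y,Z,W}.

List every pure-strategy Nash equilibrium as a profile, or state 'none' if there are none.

NE set: (B,P,X)

(A,P,X): not NE [P3→Y gives 9>1]
(A,P,Y): not NE [P2→R gives 6>3]
(A,P,Z): not NE [P1→B gives 5>1; P3→Y gives 9>3]
(A,P,W): not NE [P3→Y gives 9>2]
(A,Q,X): not NE [P2→P gives 8>3]
(A,Q,Y): not NE [P2→R gives 6>1; P3→X gives 7>5]
(A,Q,Z): not NE [P1→B gives 8>2; P3→X gives 7>6]
(A,Q,W): not NE [P2→P gives 7>0; P3→X gives 7>5]
(A,R,X): not NE [P1→C gives 8>4; P2→P gives 8>6]
(A,R,Y): not NE [P3→X gives 8>4]
(A,R,Z): not NE [P1→B gives 8>6; P2→Q gives 7>1; P3→X gives 8>0]
(A,R,W): not NE [P2→P gives 7>2; P3→X gives 8>3]
(B,P,X): NE
(B,P,Y): not NE [P1→A gives 7>4; P2→R gives 8>4; P3→X gives 8>7]
(B,P,Z): not NE [P3→X gives 8>2]
(B,P,W): not NE [P1→A gives 7>0; P2→Q gives 4>2; P3→X gives 8>7]
(B,Q,X): not NE [P1→A gives 9>0; P2→P gives 7>6; P3→Y gives 7>1]
(B,Q,Y): not NE [P1→C gives 9>3; P2→R gives 8>0]
(B,Q,Z): not NE [P2→P gives 6>2; P3→Y gives 7>1]
(B,Q,W): not NE [P1→A gives 9>6; P3→Y gives 7>2]
(B,R,X): not NE [P1→C gives 8>5; P2→P gives 7>4; P3→Y gives 8>6]
(B,R,Y): not NE [P1→A gives 10>9]
(B,R,Z): not NE [P2→P gives 6>2; P3→Y gives 8>4]
(B,R,W): not NE [P1→A gives 6>2; P2→Q gives 4>0; P3→Y gives 8>2]
(C,P,X): not NE [P1→B gives 6>2; P2→R gives 5>4]
(C,P,Y): not NE [P1→A gives 7>2; P3→X gives 5>4]
(C,P,Z): not NE [P1→B gives 5>1; P2→Q gives 9>0; P3→X gives 5>3]
(C,P,W): not NE [P1→A gives 7>2; P2→Q gives 7>3; P3→X gives 5>4]
(C,Q,X): not NE [P1→A gives 9>2; P2→R gives 5>0]
(C,Q,Y): not NE [P2→P gives 9>1; P3→X gives 8>2]
(C,Q,Z): not NE [P1→B gives 8>4; P3→X gives 8>2]
(C,Q,W): not NE [P1→A gives 9>5; P3→X gives 8>6]
(C,R,X): not NE [P3→Z gives 9>6]
(C,R,Y): not NE [P1→A gives 10>3; P2→P gives 9>1; P3→Z gives 9>7]
(C,R,Z): not NE [P1→B gives 8>2; P2→Q gives 9>5]
(C,R,W): not NE [P1→A gives 6>4; P2→Q gives 7>3; P3→Z gives 9>5]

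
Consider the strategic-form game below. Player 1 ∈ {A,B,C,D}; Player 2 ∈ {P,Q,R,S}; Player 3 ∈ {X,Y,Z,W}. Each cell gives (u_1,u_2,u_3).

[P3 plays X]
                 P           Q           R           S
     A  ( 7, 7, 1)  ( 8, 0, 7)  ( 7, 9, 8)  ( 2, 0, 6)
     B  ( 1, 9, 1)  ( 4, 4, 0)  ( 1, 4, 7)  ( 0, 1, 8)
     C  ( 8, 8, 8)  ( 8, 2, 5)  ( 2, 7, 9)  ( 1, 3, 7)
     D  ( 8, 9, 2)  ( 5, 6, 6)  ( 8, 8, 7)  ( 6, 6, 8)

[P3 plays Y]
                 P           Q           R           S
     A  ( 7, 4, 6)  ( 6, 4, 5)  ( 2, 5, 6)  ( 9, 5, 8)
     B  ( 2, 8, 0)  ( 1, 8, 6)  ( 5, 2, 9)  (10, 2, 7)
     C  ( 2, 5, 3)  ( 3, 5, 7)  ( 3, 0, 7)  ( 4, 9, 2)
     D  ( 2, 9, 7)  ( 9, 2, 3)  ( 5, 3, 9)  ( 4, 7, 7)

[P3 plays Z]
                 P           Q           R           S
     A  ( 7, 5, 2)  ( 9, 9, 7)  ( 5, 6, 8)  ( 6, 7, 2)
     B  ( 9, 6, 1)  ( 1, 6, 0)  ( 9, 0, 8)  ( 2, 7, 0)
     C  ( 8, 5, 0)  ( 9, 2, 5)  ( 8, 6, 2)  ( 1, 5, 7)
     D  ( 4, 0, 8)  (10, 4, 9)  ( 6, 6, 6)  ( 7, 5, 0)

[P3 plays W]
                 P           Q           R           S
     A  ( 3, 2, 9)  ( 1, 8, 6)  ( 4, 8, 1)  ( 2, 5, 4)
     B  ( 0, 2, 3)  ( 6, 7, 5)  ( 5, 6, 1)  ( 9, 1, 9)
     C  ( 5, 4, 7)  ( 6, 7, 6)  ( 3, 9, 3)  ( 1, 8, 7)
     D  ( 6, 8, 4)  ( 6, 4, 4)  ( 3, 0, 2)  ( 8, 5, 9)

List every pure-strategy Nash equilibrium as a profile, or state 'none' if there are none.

Nash profiles: (C,P,X)

(A,P,X): not NE [P1→D gives 8>7; P2→R gives 9>7; P3→W gives 9>1]
(A,P,Y): not NE [P2→S gives 5>4; P3→W gives 9>6]
(A,P,Z): not NE [P1→B gives 9>7; P2→Q gives 9>5; P3→W gives 9>2]
(A,P,W): not NE [P1→D gives 6>3; P2→R gives 8>2]
(A,Q,X): not NE [P2→R gives 9>0]
(A,Q,Y): not NE [P1→D gives 9>6; P2→S gives 5>4; P3→Z gives 7>5]
(A,Q,Z): not NE [P1→D gives 10>9]
(A,Q,W): not NE [P1→D gives 6>1; P3→Z gives 7>6]
(A,R,X): not NE [P1→D gives 8>7]
(A,R,Y): not NE [P1→D gives 5>2; P3→Z gives 8>6]
(A,R,Z): not NE [P1→B gives 9>5; P2→Q gives 9>6]
(A,R,W): not NE [P1→B gives 5>4; P3→Z gives 8>1]
(A,S,X): not NE [P1→D gives 6>2; P2→R gives 9>0; P3→Y gives 8>6]
(A,S,Y): not NE [P1→B gives 10>9]
(A,S,Z): not NE [P1→D gives 7>6; P2→Q gives 9>7; P3→Y gives 8>2]
(A,S,W): not NE [P1→B gives 9>2; P2→R gives 8>5; P3→Y gives 8>4]
(B,P,X): not NE [P1→D gives 8>1; P3→W gives 3>1]
(B,P,Y): not NE [P1→A gives 7>2; P3→W gives 3>0]
(B,P,Z): not NE [P2→S gives 7>6; P3→W gives 3>1]
(B,P,W): not NE [P1→D gives 6>0; P2→Q gives 7>2]
(B,Q,X): not NE [P1→C gives 8>4; P2→P gives 9>4; P3→Y gives 6>0]
(B,Q,Y): not NE [P1→D gives 9>1]
(B,Q,Z): not NE [P1→D gives 10>1; P2→S gives 7>6; P3→Y gives 6>0]
(B,Q,W): not NE [P3→Y gives 6>5]
(B,R,X): not NE [P1→D gives 8>1; P2→P gives 9>4; P3→Y gives 9>7]
(B,R,Y): not NE [P2→Q gives 8>2]
(B,R,Z): not NE [P2→S gives 7>0; P3→Y gives 9>8]
(B,R,W): not NE [P2→Q gives 7>6; P3→Y gives 9>1]
(B,S,X): not NE [P1→D gives 6>0; P2→P gives 9>1; P3→W gives 9>8]
(B,S,Y): not NE [P2→Q gives 8>2; P3→W gives 9>7]
(B,S,Z): not NE [P1→D gives 7>2; P3→W gives 9>0]
(B,S,W): not NE [P2→Q gives 7>1]
(C,P,X): NE
(C,P,Y): not NE [P1→A gives 7>2; P2→S gives 9>5; P3→X gives 8>3]
(C,P,Z): not NE [P1→B gives 9>8; P2→R gives 6>5; P3→X gives 8>0]
(C,P,W): not NE [P1→D gives 6>5; P2→R gives 9>4; P3→X gives 8>7]
(C,Q,X): not NE [P2→P gives 8>2; P3→Y gives 7>5]
(C,Q,Y): not NE [P1→D gives 9>3; P2→S gives 9>5]
(C,Q,Z): not NE [P1→D gives 10>9; P2→R gives 6>2; P3→Y gives 7>5]
(C,Q,W): not NE [P2→R gives 9>7; P3→Y gives 7>6]
(C,R,X): not NE [P1→D gives 8>2; P2→P gives 8>7]
(C,R,Y): not NE [P1→D gives 5>3; P2→S gives 9>0; P3→X gives 9>7]
(C,R,Z): not NE [P1→B gives 9>8; P3→X gives 9>2]
(C,R,W): not NE [P1→B gives 5>3; P3→X gives 9>3]
(C,S,X): not NE [P1→D gives 6>1; P2→P gives 8>3]
(C,S,Y): not NE [P1→B gives 10>4; P3→W gives 7>2]
(C,S,Z): not NE [P1→D gives 7>1; P2→R gives 6>5]
(C,S,W): not NE [P1→B gives 9>1; P2→R gives 9>8]
(D,P,X): not NE [P3→Z gives 8>2]
(D,P,Y): not NE [P1→A gives 7>2; P3→Z gives 8>7]
(D,P,Z): not NE [P1→B gives 9>4; P2→R gives 6>0]
(D,P,W): not NE [P3→Z gives 8>4]
(D,Q,X): not NE [P1→C gives 8>5; P2→P gives 9>6; P3→Z gives 9>6]
(D,Q,Y): not NE [P2→P gives 9>2; P3→Z gives 9>3]
(D,Q,Z): not NE [P2→R gives 6>4]
(D,Q,W): not NE [P2→P gives 8>4; P3→Z gives 9>4]
(D,R,X): not NE [P2→P gives 9>8; P3→Y gives 9>7]
(D,R,Y): not NE [P2→P gives 9>3]
(D,R,Z): not NE [P1→B gives 9>6; P3→Y gives 9>6]
(D,R,W): not NE [P1→B gives 5>3; P2→P gives 8>0; P3→Y gives 9>2]
(D,S,X): not NE [P2→P gives 9>6; P3→W gives 9>8]
(D,S,Y): not NE [P1→B gives 10>4; P2→P gives 9>7; P3→W gives 9>7]
(D,S,Z): not NE [P2→R gives 6>5; P3→W gives 9>0]
(D,S,W): not NE [P1→B gives 9>8; P2→P gives 8>5]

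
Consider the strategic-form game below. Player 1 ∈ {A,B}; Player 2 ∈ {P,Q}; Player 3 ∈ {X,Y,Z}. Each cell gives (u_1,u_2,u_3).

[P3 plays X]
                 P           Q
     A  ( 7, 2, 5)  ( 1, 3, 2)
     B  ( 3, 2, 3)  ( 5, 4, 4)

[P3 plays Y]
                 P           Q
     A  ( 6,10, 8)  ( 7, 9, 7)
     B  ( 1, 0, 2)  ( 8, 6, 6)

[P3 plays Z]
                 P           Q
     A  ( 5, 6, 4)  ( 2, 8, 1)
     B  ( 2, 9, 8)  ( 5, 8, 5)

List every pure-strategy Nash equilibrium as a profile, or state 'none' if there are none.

PSNE = {(A,P,Y), (B,Q,Y)}

(A,P,X): not NE [P2→Q gives 3>2; P3→Y gives 8>5]
(A,P,Y): NE
(A,P,Z): not NE [P2→Q gives 8>6; P3→Y gives 8>4]
(A,Q,X): not NE [P1→B gives 5>1; P3→Y gives 7>2]
(A,Q,Y): not NE [P1→B gives 8>7; P2→P gives 10>9]
(A,Q,Z): not NE [P1→B gives 5>2; P3→Y gives 7>1]
(B,P,X): not NE [P1→A gives 7>3; P2→Q gives 4>2; P3→Z gives 8>3]
(B,P,Y): not NE [P1→A gives 6>1; P2→Q gives 6>0; P3→Z gives 8>2]
(B,P,Z): not NE [P1→A gives 5>2]
(B,Q,X): not NE [P3→Y gives 6>4]
(B,Q,Y): NE
(B,Q,Z): not NE [P2→P gives 9>8; P3→Y gives 6>5]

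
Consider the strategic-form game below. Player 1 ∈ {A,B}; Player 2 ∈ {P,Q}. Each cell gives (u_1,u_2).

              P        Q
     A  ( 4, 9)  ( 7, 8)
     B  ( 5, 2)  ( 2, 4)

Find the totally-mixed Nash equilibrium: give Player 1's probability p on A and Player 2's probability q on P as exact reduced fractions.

(p,q) = (2/3, 5/6)

P1 indiff ⇒ q·4+(1-q)·7 = q·5+(1-q)·2 ⇒ q(-1) = (1-q)(-5) ⇒ q = 5/6
P2 indiff ⇒ p·9+(1-p)·2 = p·8+(1-p)·4 ⇒ p(1) = (1-p)(2) ⇒ p = 2/3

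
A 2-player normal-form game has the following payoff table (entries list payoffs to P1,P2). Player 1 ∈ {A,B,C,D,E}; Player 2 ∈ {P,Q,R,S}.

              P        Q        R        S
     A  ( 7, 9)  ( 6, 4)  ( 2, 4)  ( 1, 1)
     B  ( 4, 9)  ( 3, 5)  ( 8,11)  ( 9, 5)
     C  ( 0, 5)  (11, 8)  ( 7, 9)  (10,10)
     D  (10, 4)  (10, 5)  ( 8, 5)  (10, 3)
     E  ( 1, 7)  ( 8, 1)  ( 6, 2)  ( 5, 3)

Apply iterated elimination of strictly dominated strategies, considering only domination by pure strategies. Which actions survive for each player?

Remaining: P1:{B,C,D} P2:{Q,R,S}

P1 drop A (D beats it: P:10>7 Q:10>6 R:8>2 S:10>1)
P1 drop E (D beats it: P:10>1 Q:10>8 R:8>6 S:10>5)
P2 drop P (R beats it: B:11>9 C:9>5 D:5>4)
P1→{B,C,D} P2→{Q,R,S}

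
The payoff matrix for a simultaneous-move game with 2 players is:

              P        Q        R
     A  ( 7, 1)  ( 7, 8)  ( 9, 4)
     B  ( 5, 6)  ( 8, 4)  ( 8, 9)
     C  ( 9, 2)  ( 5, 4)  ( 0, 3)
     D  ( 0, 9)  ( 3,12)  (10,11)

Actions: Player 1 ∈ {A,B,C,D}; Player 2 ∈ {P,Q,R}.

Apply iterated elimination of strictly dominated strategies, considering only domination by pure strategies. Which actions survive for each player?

Remaining: P1:{A,B,D} P2:{Q,R}

P2 drop P (R beats it: A:4>1 B:9>6 C:3>2 D:11>9)
P1 drop C (A beats it: Q:7>5 R:9>0)
P1→{A,B,D} P2→{Q,R}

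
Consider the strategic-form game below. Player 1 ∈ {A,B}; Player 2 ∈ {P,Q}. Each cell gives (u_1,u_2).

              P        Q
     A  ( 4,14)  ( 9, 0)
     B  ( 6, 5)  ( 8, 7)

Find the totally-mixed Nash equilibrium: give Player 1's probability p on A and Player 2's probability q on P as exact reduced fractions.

P1 indiff ⇒ q·4+(1-q)·9 = q·6+(1-q)·8 ⇒ q(-2) = (1-q)(-1) ⇒ q = 1/3
P2 indiff ⇒ p·14+(1-p)·5 = p·0+(1-p)·7 ⇒ p(14) = (1-p)(2) ⇒ p = 1/8

p=1/8, q=1/3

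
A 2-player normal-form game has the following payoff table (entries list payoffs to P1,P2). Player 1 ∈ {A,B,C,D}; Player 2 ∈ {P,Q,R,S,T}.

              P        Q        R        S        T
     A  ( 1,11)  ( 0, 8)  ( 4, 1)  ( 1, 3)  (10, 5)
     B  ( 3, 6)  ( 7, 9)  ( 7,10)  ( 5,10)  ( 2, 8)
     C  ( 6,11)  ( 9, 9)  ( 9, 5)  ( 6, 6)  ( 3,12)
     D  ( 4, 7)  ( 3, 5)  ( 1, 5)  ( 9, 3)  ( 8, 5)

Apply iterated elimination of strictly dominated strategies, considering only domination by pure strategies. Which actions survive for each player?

P1 drop B (C beats it: P:6>3 Q:9>7 R:9>7 S:6>5 T:3>2)
P2 drop Q (P beats it: A:11>8 C:11>9 D:7>5)
P2 drop R (P beats it: A:11>1 C:11>5 D:7>5)
P2 drop S (P beats it: A:11>3 C:11>6 D:7>3)
P1→{A,C,D} P2→{P,T}

Remaining: P1:{A,C,D} P2:{P,T}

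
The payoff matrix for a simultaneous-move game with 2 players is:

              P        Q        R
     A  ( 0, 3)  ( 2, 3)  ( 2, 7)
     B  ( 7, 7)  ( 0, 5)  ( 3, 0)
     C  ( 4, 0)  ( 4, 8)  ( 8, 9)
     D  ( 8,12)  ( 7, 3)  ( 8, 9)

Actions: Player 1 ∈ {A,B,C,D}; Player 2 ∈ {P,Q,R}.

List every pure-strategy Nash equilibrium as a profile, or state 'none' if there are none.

PSNE = {(C,R), (D,P)}

(A,P): not NE [P1→D gives 8>0; P2→R gives 7>3]
(A,Q): not NE [P1→D gives 7>2; P2→R gives 7>3]
(A,R): not NE [P1→D gives 8>2]
(B,P): not NE [P1→D gives 8>7]
(B,Q): not NE [P1→D gives 7>0; P2→P gives 7>5]
(B,R): not NE [P1→D gives 8>3; P2→P gives 7>0]
(C,P): not NE [P1→D gives 8>4; P2→R gives 9>0]
(C,Q): not NE [P1→D gives 7>4; P2→R gives 9>8]
(C,R): NE
(D,P): NE
(D,Q): not NE [P2→P gives 12>3]
(D,R): not NE [P2→P gives 12>9]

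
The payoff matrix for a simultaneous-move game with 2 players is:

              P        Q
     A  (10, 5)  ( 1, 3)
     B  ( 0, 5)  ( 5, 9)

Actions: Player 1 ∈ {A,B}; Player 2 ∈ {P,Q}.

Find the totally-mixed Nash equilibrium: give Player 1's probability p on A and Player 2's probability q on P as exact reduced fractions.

(p,q) = (2/3, 2/7)

P1 indiff ⇒ q·10+(1-q)·1 = q·0+(1-q)·5 ⇒ q(10) = (1-q)(4) ⇒ q = 2/7
P2 indiff ⇒ p·5+(1-p)·5 = p·3+(1-p)·9 ⇒ p(2) = (1-p)(4) ⇒ p = 2/3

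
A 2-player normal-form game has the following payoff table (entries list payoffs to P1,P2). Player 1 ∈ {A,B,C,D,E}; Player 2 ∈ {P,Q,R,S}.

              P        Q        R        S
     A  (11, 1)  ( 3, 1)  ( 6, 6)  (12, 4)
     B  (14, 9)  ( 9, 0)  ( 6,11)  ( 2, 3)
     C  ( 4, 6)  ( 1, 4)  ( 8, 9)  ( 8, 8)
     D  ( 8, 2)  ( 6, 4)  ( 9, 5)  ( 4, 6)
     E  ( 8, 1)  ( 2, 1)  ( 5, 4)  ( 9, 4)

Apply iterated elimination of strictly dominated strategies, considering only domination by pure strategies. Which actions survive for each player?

P1 drop E (A beats it: P:11>8 Q:3>2 R:6>5 S:12>9)
P2 drop P (R beats it: A:6>1 B:11>9 C:9>6 D:5>2)
P2 drop Q (R beats it: A:6>1 B:11>0 C:9>4 D:5>4)
P1 drop B (C beats it: R:8>6 S:8>2)
P1→{A,C,D} P2→{R,S}

Survivors P1:{A,C,D} P2:{R,S}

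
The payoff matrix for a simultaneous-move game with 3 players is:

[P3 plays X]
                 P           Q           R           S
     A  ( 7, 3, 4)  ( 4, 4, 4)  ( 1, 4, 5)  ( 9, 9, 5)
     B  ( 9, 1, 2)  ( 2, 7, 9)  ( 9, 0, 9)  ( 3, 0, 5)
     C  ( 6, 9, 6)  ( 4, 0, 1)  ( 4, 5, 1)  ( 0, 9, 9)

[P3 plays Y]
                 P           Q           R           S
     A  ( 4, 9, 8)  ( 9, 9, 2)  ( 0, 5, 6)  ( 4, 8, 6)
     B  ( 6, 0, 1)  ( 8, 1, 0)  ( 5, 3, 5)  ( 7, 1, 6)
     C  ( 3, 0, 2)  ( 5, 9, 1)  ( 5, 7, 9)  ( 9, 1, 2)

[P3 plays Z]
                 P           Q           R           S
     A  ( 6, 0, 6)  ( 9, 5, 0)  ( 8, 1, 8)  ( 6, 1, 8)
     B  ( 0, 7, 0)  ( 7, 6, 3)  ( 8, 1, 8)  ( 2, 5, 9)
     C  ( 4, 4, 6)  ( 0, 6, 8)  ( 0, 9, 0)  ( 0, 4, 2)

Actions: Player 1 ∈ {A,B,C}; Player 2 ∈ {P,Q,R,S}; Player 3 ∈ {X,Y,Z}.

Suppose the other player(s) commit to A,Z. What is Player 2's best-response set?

BR_2 = {Q}

u_2(P vs A,Z) = 0
u_2(Q vs A,Z) = 5
u_2(R vs A,Z) = 1
u_2(S vs A,Z) = 1
max payoff 5 at {Q}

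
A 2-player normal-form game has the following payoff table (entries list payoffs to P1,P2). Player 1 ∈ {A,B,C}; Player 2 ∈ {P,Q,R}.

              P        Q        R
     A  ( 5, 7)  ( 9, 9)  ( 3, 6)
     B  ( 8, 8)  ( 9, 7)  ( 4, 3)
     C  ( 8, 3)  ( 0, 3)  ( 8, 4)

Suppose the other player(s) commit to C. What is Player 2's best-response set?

u_2(P vs C) = 3
u_2(Q vs C) = 3
u_2(R vs C) = 4
max payoff 4 at {R}

P2 best: {R}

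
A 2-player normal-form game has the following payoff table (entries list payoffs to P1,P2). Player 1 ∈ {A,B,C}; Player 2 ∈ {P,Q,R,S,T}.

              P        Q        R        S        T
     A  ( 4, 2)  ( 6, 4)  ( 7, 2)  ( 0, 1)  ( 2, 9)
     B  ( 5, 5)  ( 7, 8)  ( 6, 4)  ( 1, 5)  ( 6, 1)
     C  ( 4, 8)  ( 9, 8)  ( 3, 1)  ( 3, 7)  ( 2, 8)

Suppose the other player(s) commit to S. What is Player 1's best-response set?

u_1(A vs S) = 0
u_1(B vs S) = 1
u_1(C vs S) = 3
max payoff 3 at {C}

P1 best: {C}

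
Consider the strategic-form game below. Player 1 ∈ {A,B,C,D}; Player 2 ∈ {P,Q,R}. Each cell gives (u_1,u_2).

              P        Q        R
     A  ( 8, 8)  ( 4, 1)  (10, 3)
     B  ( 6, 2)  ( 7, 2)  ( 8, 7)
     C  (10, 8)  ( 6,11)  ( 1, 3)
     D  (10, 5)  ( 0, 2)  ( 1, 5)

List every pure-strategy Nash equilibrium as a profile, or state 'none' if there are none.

NE set: (D,P)

(A,P): not NE [P1→D gives 10>8]
(A,Q): not NE [P1→B gives 7>4; P2→P gives 8>1]
(A,R): not NE [P2→P gives 8>3]
(B,P): not NE [P1→D gives 10>6; P2→R gives 7>2]
(B,Q): not NE [P2→R gives 7>2]
(B,R): not NE [P1→A gives 10>8]
(C,P): not NE [P2→Q gives 11>8]
(C,Q): not NE [P1→B gives 7>6]
(C,R): not NE [P1→A gives 10>1; P2→Q gives 11>3]
(D,P): NE
(D,Q): not NE [P1→B gives 7>0; P2→R gives 5>2]
(D,R): not NE [P1→A gives 10>1]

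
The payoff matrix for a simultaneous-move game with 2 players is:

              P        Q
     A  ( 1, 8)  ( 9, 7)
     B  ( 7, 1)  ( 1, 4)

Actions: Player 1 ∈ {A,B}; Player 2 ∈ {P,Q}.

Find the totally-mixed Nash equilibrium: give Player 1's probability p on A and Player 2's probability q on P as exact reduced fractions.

P1 mixes 3/4 on A; P2 mixes 4/7 on P

P1 indiff ⇒ q·1+(1-q)·9 = q·7+(1-q)·1 ⇒ q(-6) = (1-q)(-8) ⇒ q = 4/7
P2 indiff ⇒ p·8+(1-p)·1 = p·7+(1-p)·4 ⇒ p(1) = (1-p)(3) ⇒ p = 3/4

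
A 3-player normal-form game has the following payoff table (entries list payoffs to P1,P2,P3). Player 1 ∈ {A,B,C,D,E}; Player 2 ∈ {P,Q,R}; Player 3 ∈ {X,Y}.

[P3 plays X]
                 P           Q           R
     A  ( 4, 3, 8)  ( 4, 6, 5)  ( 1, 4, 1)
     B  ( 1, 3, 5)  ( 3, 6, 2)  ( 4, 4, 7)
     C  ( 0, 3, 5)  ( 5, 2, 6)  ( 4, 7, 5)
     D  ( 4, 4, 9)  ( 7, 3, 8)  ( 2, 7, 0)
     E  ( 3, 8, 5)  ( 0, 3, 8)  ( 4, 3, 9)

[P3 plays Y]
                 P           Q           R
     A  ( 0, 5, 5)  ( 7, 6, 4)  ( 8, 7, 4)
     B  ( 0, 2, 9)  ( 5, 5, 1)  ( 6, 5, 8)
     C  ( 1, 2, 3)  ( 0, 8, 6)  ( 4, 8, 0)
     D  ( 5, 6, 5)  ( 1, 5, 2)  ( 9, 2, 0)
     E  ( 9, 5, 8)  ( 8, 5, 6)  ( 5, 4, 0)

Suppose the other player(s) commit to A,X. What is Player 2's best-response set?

argmax u_2 = {Q}

u_2(P vs A,X) = 3
u_2(Q vs A,X) = 6
u_2(R vs A,X) = 4
max payoff 6 at {Q}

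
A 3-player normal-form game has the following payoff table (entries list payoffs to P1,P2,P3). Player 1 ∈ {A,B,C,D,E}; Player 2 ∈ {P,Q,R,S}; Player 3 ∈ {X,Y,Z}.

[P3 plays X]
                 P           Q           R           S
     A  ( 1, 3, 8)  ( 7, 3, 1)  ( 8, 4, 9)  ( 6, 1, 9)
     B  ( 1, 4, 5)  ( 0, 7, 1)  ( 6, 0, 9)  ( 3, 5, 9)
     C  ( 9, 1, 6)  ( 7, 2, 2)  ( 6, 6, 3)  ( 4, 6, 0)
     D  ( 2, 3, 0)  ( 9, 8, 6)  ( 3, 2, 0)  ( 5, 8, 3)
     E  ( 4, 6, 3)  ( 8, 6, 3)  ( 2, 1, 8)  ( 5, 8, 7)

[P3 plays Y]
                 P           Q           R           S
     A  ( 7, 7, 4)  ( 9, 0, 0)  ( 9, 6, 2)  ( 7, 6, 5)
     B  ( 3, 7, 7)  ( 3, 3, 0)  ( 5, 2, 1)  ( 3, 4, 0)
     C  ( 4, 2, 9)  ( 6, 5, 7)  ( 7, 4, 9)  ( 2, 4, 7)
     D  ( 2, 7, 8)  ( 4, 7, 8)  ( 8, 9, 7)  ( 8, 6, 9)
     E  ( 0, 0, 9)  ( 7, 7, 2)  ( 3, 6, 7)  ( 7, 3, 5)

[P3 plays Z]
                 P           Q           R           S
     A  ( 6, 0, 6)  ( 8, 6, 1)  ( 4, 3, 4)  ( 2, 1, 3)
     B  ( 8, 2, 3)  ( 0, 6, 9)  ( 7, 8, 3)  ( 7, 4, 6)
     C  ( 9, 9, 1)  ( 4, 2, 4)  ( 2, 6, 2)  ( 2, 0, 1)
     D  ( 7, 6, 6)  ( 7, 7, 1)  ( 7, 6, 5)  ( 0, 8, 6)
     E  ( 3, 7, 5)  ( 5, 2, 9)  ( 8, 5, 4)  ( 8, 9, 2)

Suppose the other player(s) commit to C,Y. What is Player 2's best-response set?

P2 best: {Q}

u_2(P vs C,Y) = 2
u_2(Q vs C,Y) = 5
u_2(R vs C,Y) = 4
u_2(S vs C,Y) = 4
max payoff 5 at {Q}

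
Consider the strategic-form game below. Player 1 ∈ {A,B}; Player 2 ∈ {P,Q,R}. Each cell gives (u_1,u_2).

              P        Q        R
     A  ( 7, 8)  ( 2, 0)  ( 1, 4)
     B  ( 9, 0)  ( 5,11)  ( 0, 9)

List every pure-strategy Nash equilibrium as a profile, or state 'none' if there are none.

Nash profiles: (B,Q)

(A,P): not NE [P1→B gives 9>7]
(A,Q): not NE [P1→B gives 5>2; P2→P gives 8>0]
(A,R): not NE [P2→P gives 8>4]
(B,P): not NE [P2→Q gives 11>0]
(B,Q): NE
(B,R): not NE [P1→A gives 1>0; P2→Q gives 11>9]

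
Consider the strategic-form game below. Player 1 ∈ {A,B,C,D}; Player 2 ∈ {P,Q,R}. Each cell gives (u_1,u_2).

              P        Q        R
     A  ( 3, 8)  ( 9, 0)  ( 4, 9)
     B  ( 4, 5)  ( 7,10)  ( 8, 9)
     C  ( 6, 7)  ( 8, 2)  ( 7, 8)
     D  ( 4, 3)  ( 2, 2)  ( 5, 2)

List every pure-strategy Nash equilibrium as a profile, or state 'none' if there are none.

Equilibria: none

(A,P): not NE [P1→C gives 6>3; P2→R gives 9>8]
(A,Q): not NE [P2→R gives 9>0]
(A,R): not NE [P1→B gives 8>4]
(B,P): not NE [P1→C gives 6>4; P2→Q gives 10>5]
(B,Q): not NE [P1→A gives 9>7]
(B,R): not NE [P2→Q gives 10>9]
(C,P): not NE [P2→R gives 8>7]
(C,Q): not NE [P1→A gives 9>8; P2→R gives 8>2]
(C,R): not NE [P1→B gives 8>7]
(D,P): not NE [P1→C gives 6>4]
(D,Q): not NE [P1→A gives 9>2; P2→P gives 3>2]
(D,R): not NE [P1→B gives 8>5; P2→P gives 3>2]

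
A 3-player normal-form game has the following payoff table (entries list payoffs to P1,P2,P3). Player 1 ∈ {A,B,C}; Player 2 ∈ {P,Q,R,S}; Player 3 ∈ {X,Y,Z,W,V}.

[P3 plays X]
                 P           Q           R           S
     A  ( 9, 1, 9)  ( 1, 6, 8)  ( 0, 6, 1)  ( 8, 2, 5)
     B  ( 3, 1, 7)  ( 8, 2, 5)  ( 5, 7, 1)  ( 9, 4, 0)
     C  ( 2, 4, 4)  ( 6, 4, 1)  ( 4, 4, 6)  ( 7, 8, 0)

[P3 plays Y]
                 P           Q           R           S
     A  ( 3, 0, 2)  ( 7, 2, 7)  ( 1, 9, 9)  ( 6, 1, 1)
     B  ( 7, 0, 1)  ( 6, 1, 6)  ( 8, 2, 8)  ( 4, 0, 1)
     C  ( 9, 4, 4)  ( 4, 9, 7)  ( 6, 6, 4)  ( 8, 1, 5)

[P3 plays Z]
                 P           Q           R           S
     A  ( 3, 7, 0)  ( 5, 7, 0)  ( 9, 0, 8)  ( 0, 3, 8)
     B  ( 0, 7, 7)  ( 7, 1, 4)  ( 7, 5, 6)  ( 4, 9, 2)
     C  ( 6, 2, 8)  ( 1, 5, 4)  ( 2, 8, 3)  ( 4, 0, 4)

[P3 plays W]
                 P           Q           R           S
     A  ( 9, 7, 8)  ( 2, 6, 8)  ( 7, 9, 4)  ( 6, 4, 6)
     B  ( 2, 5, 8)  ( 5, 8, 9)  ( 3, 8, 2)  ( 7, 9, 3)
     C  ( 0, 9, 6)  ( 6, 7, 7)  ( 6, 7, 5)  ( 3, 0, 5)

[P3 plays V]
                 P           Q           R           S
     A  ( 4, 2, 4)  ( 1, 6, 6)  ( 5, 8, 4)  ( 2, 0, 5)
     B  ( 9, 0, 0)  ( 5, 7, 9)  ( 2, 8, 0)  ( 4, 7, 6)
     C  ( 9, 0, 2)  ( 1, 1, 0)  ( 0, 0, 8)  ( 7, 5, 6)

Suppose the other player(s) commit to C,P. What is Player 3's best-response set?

argmax u_3 = {Z}

u_3(X vs C,P) = 4
u_3(Y vs C,P) = 4
u_3(Z vs C,P) = 8
u_3(W vs C,P) = 6
u_3(V vs C,P) = 2
max payoff 8 at {Z}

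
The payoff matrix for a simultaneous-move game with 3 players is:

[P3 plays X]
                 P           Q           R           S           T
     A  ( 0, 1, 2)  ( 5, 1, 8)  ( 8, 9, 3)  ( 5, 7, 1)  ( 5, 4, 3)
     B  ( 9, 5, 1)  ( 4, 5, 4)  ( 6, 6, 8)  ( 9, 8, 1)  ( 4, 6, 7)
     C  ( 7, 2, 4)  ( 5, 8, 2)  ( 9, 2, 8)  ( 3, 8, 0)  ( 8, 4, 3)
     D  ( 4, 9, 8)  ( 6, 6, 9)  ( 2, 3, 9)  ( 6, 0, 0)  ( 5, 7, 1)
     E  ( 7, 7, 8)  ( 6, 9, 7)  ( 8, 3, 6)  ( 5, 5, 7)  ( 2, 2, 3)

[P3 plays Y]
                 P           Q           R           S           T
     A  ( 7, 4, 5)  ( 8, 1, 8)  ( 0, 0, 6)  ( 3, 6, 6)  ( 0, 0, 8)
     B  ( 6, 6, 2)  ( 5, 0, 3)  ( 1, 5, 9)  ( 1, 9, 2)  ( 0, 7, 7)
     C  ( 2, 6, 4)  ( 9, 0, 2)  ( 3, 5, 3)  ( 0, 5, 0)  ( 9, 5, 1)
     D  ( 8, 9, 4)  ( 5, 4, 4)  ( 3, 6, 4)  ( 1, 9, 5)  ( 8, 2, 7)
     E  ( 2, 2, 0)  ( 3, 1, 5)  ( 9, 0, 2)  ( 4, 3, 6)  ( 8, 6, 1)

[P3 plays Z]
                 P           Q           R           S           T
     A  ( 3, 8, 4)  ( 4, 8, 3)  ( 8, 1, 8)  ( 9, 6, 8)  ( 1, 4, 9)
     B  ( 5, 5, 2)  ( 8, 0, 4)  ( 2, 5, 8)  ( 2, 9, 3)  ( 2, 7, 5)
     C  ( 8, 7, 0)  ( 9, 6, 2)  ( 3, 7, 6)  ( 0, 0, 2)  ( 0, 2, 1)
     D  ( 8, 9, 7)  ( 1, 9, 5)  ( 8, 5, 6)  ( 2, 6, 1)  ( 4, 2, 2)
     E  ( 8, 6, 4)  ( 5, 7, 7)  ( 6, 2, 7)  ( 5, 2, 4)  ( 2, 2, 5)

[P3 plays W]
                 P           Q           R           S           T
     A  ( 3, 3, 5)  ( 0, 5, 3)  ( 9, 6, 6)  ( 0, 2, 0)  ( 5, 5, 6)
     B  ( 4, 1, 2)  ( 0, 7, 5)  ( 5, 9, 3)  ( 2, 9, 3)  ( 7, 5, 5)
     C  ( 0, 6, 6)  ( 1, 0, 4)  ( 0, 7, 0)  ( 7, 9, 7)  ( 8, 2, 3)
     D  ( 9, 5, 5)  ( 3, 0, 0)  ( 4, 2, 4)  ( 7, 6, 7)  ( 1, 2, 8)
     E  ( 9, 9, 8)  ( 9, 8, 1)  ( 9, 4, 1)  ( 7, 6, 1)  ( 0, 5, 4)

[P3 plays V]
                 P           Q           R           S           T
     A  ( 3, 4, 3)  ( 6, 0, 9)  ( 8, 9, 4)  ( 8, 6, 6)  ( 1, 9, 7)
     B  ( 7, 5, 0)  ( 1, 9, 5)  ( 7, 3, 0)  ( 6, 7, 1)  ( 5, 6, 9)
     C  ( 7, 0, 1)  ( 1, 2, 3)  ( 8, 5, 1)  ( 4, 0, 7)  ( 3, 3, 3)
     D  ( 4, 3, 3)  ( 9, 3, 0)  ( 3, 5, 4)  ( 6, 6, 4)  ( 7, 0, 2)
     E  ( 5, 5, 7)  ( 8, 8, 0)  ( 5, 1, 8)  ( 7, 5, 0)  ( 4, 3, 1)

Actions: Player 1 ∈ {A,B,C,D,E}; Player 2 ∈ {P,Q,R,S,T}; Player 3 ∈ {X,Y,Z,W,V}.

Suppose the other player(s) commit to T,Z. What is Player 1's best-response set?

u_1(A vs T,Z) = 1
u_1(B vs T,Z) = 2
u_1(C vs T,Z) = 0
u_1(D vs T,Z) = 4
u_1(E vs T,Z) = 2
max payoff 4 at {D}

P1 best: {D}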